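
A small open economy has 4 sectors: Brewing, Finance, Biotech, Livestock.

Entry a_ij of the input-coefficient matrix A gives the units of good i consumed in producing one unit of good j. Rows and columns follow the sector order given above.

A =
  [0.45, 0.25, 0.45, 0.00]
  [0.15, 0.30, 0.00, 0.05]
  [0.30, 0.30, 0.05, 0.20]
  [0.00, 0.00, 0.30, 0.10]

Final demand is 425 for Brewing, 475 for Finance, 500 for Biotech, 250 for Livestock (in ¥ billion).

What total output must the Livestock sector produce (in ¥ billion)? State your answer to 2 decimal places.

I − A =
  [   0.55    -0.25    -0.45     0.00]
  [  -0.15     0.70     0.00    -0.05]
  [  -0.30    -0.30     0.95    -0.20]
  [   0.00     0.00    -0.30     0.90]
Compute the cofactors C_ij = (−1)^(i+j)·(3×3 minor ij) of I−A; the adjugate is their transpose:
adj(I−A) = Cᵀ =
  [ 0.552000   0.320250   0.287250   0.081625]
  [ 0.123750   0.315750   0.069000   0.032875]
  [ 0.229500   0.216000   0.312750   0.081500]
  [ 0.076500   0.072000   0.104250   0.215375]
det(I−A) = Σ_j (I−A)_1j·C_1j = (0.55)(0.552000) + (-0.25)(0.123750) + (-0.45)(0.229500) + (0.00)(0.076500) = 0.1693875
(I − A)⁻¹ = adj(I−A) / det(I−A) ≈
  [   3.2588     1.8906     1.6958     0.4819]
  [   0.7306     1.8641     0.4074     0.1941]
  [   1.3549     1.2752     1.8464     0.4811]
  [   0.4516     0.4251     0.6155     1.2715]
x = (I − A)⁻¹ d = adj(I−A)·d / det(I−A), with det(I−A) = 0.1693875:
  x_1 = (0.552000·425 + 0.320250·475 + 0.287250·500 + 0.081625·250) / 0.1693875 = 550.75 / 0.1693875 ≈ 3251.42
  x_2 = (0.123750·425 + 0.315750·475 + 0.069000·500 + 0.032875·250) / 0.1693875 = 245.29375 / 0.1693875 ≈ 1448.12
  x_3 = (0.229500·425 + 0.216000·475 + 0.312750·500 + 0.081500·250) / 0.1693875 = 376.8875 / 0.1693875 ≈ 2225.00
  x_4 = (0.076500·425 + 0.072000·475 + 0.104250·500 + 0.215375·250) / 0.1693875 = 172.68125 / 0.1693875 ≈ 1019.45

x_4 = 1019.45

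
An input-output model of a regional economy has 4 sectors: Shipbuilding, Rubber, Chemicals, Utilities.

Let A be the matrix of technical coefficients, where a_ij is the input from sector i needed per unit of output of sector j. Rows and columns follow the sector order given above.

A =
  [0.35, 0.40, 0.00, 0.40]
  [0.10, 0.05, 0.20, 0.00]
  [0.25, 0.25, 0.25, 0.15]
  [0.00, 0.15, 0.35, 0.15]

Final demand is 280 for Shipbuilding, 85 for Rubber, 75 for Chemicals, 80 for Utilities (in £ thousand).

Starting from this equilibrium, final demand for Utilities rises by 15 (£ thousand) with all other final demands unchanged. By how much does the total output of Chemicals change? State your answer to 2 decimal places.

I − A =
  [   0.65    -0.40     0.00    -0.40]
  [  -0.10     0.95    -0.20     0.00]
  [  -0.25    -0.25     0.75    -0.15]
  [   0.00    -0.15    -0.35     0.85]
Compute the cofactors C_ij = (−1)^(i+j)·(3×3 minor ij) of I−A; the adjugate is their transpose:
adj(I−A) = Cᵀ =
  [ 0.508750   0.314000   0.213000   0.277000]
  [ 0.101000   0.345250   0.124500   0.069500]
  [ 0.225375   0.252750   0.484875   0.191625]
  [ 0.110625   0.165000   0.221625   0.380625]
det(I−A) = Σ_j (I−A)_1j·C_1j = (0.65)(0.508750) + (-0.40)(0.101000) + (0.00)(0.225375) + (-0.40)(0.110625) = 0.2460375
(I − A)⁻¹ = adj(I−A) / det(I−A) ≈
  [   2.0678     1.2762     0.8657     1.1258]
  [   0.4105     1.4032     0.5060     0.2825]
  [   0.9160     1.0273     1.9707     0.7788]
  [   0.4496     0.6706     0.9008     1.5470]
Δx = (I − A)⁻¹ Δd with Δd having +15 in the Utilities component and 0 elsewhere.
So Δx_3 = L_34 · (+15), where L_34 = adj(I−A)_34 / det(I−A) = 0.191625 / 0.2460375.
Δx_3 = 0.191625 × (+15) / 0.2460375 = 2.874375 / 0.2460375 ≈ 11.68.

Δx_3 = 11.68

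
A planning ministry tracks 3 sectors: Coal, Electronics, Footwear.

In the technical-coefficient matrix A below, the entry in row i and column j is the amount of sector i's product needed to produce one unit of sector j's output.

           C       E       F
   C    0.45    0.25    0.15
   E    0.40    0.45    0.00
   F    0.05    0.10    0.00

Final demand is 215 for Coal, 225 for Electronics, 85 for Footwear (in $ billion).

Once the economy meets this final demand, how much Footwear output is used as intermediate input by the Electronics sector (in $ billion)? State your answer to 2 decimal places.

I − A =
  [   0.55    -0.25    -0.15]
  [  -0.40     0.55     0.00]
  [  -0.05    -0.10     1.00]
Cofactors of I−A, C_ij = (−1)^(i+j)·(minor ij) (rows/columns in the sector order above):
  C_11 = (0.55)(1.00) − (0.00)(-0.10) = 0.5500
  C_12 = −[(-0.40)(1.00) − (0.00)(-0.05)] = 0.4000
  C_13 = (-0.40)(-0.10) − (0.55)(-0.05) = 0.0675
  C_21 = −[(-0.25)(1.00) − (-0.15)(-0.10)] = 0.2650
  C_22 = (0.55)(1.00) − (-0.15)(-0.05) = 0.5425
  C_23 = −[(0.55)(-0.10) − (-0.25)(-0.05)] = 0.0675
  C_31 = (-0.25)(0.00) − (-0.15)(0.55) = 0.0825
  C_32 = −[(0.55)(0.00) − (-0.15)(-0.40)] = 0.0600
  C_33 = (0.55)(0.55) − (-0.25)(-0.40) = 0.2025
det(I−A) = Σ_j (I−A)_1j·C_1j = (0.55)(0.5500) + (-0.25)(0.4000) + (-0.15)(0.0675) = 0.192375
adj(I−A) = Cᵀ =
  [ 0.5500   0.2650   0.0825]
  [ 0.4000   0.5425   0.0600]
  [ 0.0675   0.0675   0.2025]
(I − A)⁻¹ = adj(I−A) / det(I−A) ≈
  [   2.8590     1.3775     0.4288]
  [   2.0793     2.8200     0.3119]
  [   0.3509     0.3509     1.0526]
First solve x = (I − A)⁻¹ d = adj(I−A)·d / det(I−A); in particular x_E = (0.4000·215 + 0.5425·225 + 0.0600·85) / 0.192375 = 213.1625 / 0.192375 ≈ 1108.0572.
Intermediate flow from F to E: z_FE = a_FE · x_E = 0.10 × 213.1625 / 0.192375 = 21.31625 / 0.192375 ≈ 110.81.

z_FE = 110.81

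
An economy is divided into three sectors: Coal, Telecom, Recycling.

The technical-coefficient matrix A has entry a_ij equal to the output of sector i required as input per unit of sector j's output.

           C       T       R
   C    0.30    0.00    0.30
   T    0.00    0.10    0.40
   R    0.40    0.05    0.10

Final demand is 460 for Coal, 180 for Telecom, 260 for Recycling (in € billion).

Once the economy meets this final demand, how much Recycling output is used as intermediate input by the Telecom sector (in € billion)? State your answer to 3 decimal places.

I − A =
  [   0.70     0.00    -0.30]
  [   0.00     0.90    -0.40]
  [  -0.40    -0.05     0.90]
Cofactors of I−A, C_ij = (−1)^(i+j)·(minor ij) (rows/columns in the sector order above):
  C_11 = (0.90)(0.90) − (-0.40)(-0.05) = 0.7900
  C_12 = −[(0.00)(0.90) − (-0.40)(-0.40)] = 0.1600
  C_13 = (0.00)(-0.05) − (0.90)(-0.40) = 0.3600
  C_21 = −[(0.00)(0.90) − (-0.30)(-0.05)] = 0.0150
  C_22 = (0.70)(0.90) − (-0.30)(-0.40) = 0.5100
  C_23 = −[(0.70)(-0.05) − (0.00)(-0.40)] = 0.0350
  C_31 = (0.00)(-0.40) − (-0.30)(0.90) = 0.2700
  C_32 = −[(0.70)(-0.40) − (-0.30)(0.00)] = 0.2800
  C_33 = (0.70)(0.90) − (0.00)(0.00) = 0.6300
det(I−A) = Σ_j (I−A)_1j·C_1j = (0.70)(0.7900) + (0.00)(0.1600) + (-0.30)(0.3600) = 0.4450
adj(I−A) = Cᵀ =
  [ 0.7900   0.0150   0.2700]
  [ 0.1600   0.5100   0.2800]
  [ 0.3600   0.0350   0.6300]
(I − A)⁻¹ = adj(I−A) / det(I−A) ≈
  [   1.7753     0.0337     0.6067]
  [   0.3596     1.1461     0.6292]
  [   0.8090     0.0787     1.4157]
First solve x = (I − A)⁻¹ d = adj(I−A)·d / det(I−A); in particular x_T = (0.1600·460 + 0.5100·180 + 0.2800·260) / 0.4450 = 238.20 / 0.4450 ≈ 535.28090.
Intermediate flow from R to T: z_RT = a_RT · x_T = 0.05 × 238.20 / 0.4450 = 11.91 / 0.4450 ≈ 26.764.

z_RT = 26.764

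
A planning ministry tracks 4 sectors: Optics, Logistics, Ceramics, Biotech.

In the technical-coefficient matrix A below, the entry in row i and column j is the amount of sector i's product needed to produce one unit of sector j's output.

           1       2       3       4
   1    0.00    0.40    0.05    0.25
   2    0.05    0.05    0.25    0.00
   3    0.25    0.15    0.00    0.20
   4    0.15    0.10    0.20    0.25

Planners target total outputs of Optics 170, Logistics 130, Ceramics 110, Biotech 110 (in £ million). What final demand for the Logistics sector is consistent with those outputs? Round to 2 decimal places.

d_2 = 87.50

I − A =
  [   1.00    -0.40    -0.05    -0.25]
  [  -0.05     0.95    -0.25     0.00]
  [  -0.25    -0.15     1.00    -0.20]
  [  -0.15    -0.10    -0.20     0.75]
d = (I − A) x:
  d_1 = (+1.00)·170 + (-0.40)·130 + (-0.05)·110 + (-0.25)·110 = 85.00
  d_2 = (-0.05)·170 + (+0.95)·130 + (-0.25)·110 + (+0.00)·110 = 87.50
  d_3 = (-0.25)·170 + (-0.15)·130 + (+1.00)·110 + (-0.20)·110 = 26.00
  d_4 = (-0.15)·170 + (-0.10)·130 + (-0.20)·110 + (+0.75)·110 = 22.00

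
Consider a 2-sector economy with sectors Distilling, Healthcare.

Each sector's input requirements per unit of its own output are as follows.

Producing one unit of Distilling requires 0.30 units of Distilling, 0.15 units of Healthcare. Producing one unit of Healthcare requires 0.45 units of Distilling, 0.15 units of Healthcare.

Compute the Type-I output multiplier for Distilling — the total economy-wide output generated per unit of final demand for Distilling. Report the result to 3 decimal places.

m_1 = 1.896

I − A =
  [   0.70    -0.45]
  [  -0.15     0.85]
det(I−A) = (0.70)(0.85) − (-0.45)(-0.15) = 0.5275
adj(I−A) = [[0.85, 0.45], [0.15, 0.70]]
(I − A)⁻¹ = adj(I−A) / det(I−A) ≈
  [   1.6114     0.8531]
  [   0.2844     1.3270]
The output multiplier for sector j is the column-j sum of the Leontief inverse (I − A)⁻¹ = adj(I−A) / det(I−A).
Column 1 of adj(I−A): (0.85, 0.15); det(I−A) = 0.5275.
m_1 = (0.85 + 0.15) / 0.5275 = 1.00 / 0.5275 ≈ 1.896.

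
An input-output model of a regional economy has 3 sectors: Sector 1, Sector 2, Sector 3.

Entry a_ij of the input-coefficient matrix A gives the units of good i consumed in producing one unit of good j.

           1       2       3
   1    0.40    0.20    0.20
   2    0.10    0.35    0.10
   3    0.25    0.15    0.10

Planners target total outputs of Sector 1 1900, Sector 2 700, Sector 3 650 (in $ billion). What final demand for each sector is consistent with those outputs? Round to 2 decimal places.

I − A =
  [   0.60    -0.20    -0.20]
  [  -0.10     0.65    -0.10]
  [  -0.25    -0.15     0.90]
d = (I − A) x:
  d_1 = (+0.60)·1900 + (-0.20)·700 + (-0.20)·650 = 870.00
  d_2 = (-0.10)·1900 + (+0.65)·700 + (-0.10)·650 = 200.00
  d_3 = (-0.25)·1900 + (-0.15)·700 + (+0.90)·650 = 5.00

d_1 = 870.00, d_2 = 200.00, d_3 = 5.00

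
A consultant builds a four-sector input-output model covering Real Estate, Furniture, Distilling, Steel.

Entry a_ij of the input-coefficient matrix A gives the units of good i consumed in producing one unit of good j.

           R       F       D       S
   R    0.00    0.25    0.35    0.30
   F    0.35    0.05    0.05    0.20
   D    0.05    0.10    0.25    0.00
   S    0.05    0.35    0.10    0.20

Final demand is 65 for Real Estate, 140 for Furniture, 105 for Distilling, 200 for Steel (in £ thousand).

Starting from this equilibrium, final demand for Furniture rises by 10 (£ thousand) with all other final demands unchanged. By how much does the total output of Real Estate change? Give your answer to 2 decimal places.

I − A =
  [   1.00    -0.25    -0.35    -0.30]
  [  -0.35     0.95    -0.05    -0.20]
  [  -0.05    -0.10     0.75     0.00]
  [  -0.05    -0.35    -0.10     0.80]
Compute the cofactors C_ij = (−1)^(i+j)·(3×3 minor ij) of I−A; the adjugate is their transpose:
adj(I−A) = Cᵀ =
  [ 0.511500   0.259750   0.290250   0.256750]
  [ 0.220500   0.573250   0.171250   0.226000]
  [ 0.063500   0.093750   0.566500   0.047250]
  [ 0.136375   0.278750   0.163875   0.612375]
det(I−A) = Σ_j (I−A)_1j·C_1j = (1.00)(0.511500) + (-0.25)(0.220500) + (-0.35)(0.063500) + (-0.30)(0.136375) = 0.3932375
(I − A)⁻¹ = adj(I−A) / det(I−A) ≈
  [   1.3007     0.6605     0.7381     0.6529]
  [   0.5607     1.4578     0.4355     0.5747]
  [   0.1615     0.2384     1.4406     0.1202]
  [   0.3468     0.7089     0.4167     1.5573]
Δx = (I − A)⁻¹ Δd with Δd having +10 in the Furniture component and 0 elsewhere.
So Δx_R = L_RF · (+10), where L_RF = adj(I−A)_RF / det(I−A) = 0.259750 / 0.3932375.
Δx_R = 0.259750 × (+10) / 0.3932375 = 2.5975 / 0.3932375 ≈ 6.61.

Δx_R = 6.61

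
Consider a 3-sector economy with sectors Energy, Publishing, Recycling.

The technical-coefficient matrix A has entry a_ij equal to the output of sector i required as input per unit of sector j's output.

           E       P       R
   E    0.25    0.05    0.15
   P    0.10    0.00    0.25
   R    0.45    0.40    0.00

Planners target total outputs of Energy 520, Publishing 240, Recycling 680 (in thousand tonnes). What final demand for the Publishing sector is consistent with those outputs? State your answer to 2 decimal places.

d_P = 18.00

I − A =
  [   0.75    -0.05    -0.15]
  [  -0.10     1.00    -0.25]
  [  -0.45    -0.40     1.00]
d = (I − A) x:
  d_E = (+0.75)·520 + (-0.05)·240 + (-0.15)·680 = 276.00
  d_P = (-0.10)·520 + (+1.00)·240 + (-0.25)·680 = 18.00
  d_R = (-0.45)·520 + (-0.40)·240 + (+1.00)·680 = 350.00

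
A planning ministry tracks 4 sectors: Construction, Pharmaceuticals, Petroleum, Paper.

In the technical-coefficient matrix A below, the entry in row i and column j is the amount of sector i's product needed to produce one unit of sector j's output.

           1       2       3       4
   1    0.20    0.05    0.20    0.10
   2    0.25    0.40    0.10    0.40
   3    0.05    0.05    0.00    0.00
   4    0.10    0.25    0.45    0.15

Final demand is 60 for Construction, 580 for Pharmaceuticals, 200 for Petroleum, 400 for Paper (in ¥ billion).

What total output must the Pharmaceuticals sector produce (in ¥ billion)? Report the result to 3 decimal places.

x_2 = 2081.059

I − A =
  [   0.80    -0.05    -0.20    -0.10]
  [  -0.25     0.60    -0.10    -0.40]
  [  -0.05    -0.05     1.00     0.00]
  [  -0.10    -0.25    -0.45     0.85]
Compute the cofactors C_ij = (−1)^(i+j)·(3×3 minor ij) of I−A; the adjugate is their transpose:
adj(I−A) = Cᵀ =
  [ 0.396750   0.078250   0.124750   0.083500]
  [ 0.265750   0.659250   0.272750   0.341500]
  [ 0.033125   0.036875   0.303125   0.021250]
  [ 0.142375   0.222625   0.255375   0.454750]
det(I−A) = Σ_j (I−A)_1j·C_1j = (0.80)(0.396750) + (-0.05)(0.265750) + (-0.20)(0.033125) + (-0.10)(0.142375) = 0.28325
(I − A)⁻¹ = adj(I−A) / det(I−A) ≈
  [   1.4007     0.2763     0.4404     0.2948]
  [   0.9382     2.3274     0.9629     1.2056]
  [   0.1169     0.1302     1.0702     0.0750]
  [   0.5026     0.7860     0.9016     1.6055]
x = (I − A)⁻¹ d = adj(I−A)·d / det(I−A), with det(I−A) = 0.28325:
  x_1 = (0.396750·60 + 0.078250·580 + 0.124750·200 + 0.083500·400) / 0.28325 = 127.54 / 0.28325 ≈ 450.274
  x_2 = (0.265750·60 + 0.659250·580 + 0.272750·200 + 0.341500·400) / 0.28325 = 589.46 / 0.28325 ≈ 2081.059
  x_3 = (0.033125·60 + 0.036875·580 + 0.303125·200 + 0.021250·400) / 0.28325 = 92.50 / 0.28325 ≈ 326.567
  x_4 = (0.142375·60 + 0.222625·580 + 0.255375·200 + 0.454750·400) / 0.28325 = 370.64 / 0.28325 ≈ 1308.526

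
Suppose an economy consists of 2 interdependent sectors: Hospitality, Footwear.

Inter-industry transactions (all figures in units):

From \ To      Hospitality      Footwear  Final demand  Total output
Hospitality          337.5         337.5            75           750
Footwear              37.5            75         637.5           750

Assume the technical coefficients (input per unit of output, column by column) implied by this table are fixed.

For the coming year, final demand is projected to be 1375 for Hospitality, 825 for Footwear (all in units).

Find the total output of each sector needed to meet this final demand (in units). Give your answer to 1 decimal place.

x_1 = 3404.8, x_2 = 1105.8

Technical coefficients a_ij = z_ij / X_j:
  a_11 = 337.5/750 = 0.45, a_21 = 37.5/750 = 0.05
  a_12 = 337.5/750 = 0.45, a_22 = 75/750 = 0.10
I − A =
  [   0.55    -0.45]
  [  -0.05     0.90]
det(I−A) = (0.55)(0.90) − (-0.45)(-0.05) = 0.4725
adj(I−A) = [[0.90, 0.45], [0.05, 0.55]]
(I − A)⁻¹ = adj(I−A) / det(I−A) ≈
  [   1.9048     0.9524]
  [   0.1058     1.1640]
x = (I − A)⁻¹ d = adj(I−A)·d / det(I−A), with det(I−A) = 0.4725:
  x_1 = (0.90·1375 + 0.45·825) / 0.4725 = 1608.75 / 0.4725 ≈ 3404.8
  x_2 = (0.05·1375 + 0.55·825) / 0.4725 = 522.50 / 0.4725 ≈ 1105.8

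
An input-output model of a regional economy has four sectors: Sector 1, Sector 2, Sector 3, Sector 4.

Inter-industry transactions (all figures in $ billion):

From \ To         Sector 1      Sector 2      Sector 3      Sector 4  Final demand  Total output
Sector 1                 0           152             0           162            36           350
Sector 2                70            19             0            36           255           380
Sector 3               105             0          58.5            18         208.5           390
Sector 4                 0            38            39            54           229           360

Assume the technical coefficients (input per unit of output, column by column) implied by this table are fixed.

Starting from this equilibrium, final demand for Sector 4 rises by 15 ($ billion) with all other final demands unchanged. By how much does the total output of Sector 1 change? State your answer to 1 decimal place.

Δx_1 = 10.0

Technical coefficients a_ij = z_ij / X_j:
  a_11 = 0/350 = 0.00, a_21 = 70/350 = 0.20, a_31 = 105/350 = 0.30, a_41 = 0/350 = 0.00
  a_12 = 152/380 = 0.40, a_22 = 19/380 = 0.05, a_32 = 0/380 = 0.00, a_42 = 38/380 = 0.10
  a_13 = 0/390 = 0.00, a_23 = 0/390 = 0.00, a_33 = 58.5/390 = 0.15, a_43 = 39/390 = 0.10
  a_14 = 162/360 = 0.45, a_24 = 36/360 = 0.10, a_34 = 18/360 = 0.05, a_44 = 54/360 = 0.15
I − A =
  [   1.00    -0.40     0.00    -0.45]
  [  -0.20     0.95     0.00    -0.10]
  [  -0.30     0.00     0.85    -0.05]
  [   0.00    -0.10    -0.10     0.85]
Compute the cofactors C_ij = (−1)^(i+j)·(3×3 minor ij) of I−A; the adjugate is their transpose:
adj(I−A) = Cᵀ =
  [ 0.673125   0.325250   0.046750   0.397375]
  [ 0.146500   0.704000   0.019000   0.161500]
  [ 0.240250   0.120500   0.720500   0.183750]
  [ 0.045500   0.097000   0.087000   0.739500]
det(I−A) = Σ_j (I−A)_1j·C_1j = (1.00)(0.673125) + (-0.40)(0.146500) + (0.00)(0.240250) + (-0.45)(0.045500) = 0.59405
(I − A)⁻¹ = adj(I−A) / det(I−A) ≈
  [   1.1331     0.5475     0.0787     0.6689]
  [   0.2466     1.1851     0.0320     0.2719]
  [   0.4044     0.2028     1.2129     0.3093]
  [   0.0766     0.1633     0.1465     1.2448]
Δx = (I − A)⁻¹ Δd with Δd having +15 in the Sector 4 component and 0 elsewhere.
So Δx_1 = L_14 · (+15), where L_14 = adj(I−A)_14 / det(I−A) = 0.397375 / 0.59405.
Δx_1 = 0.397375 × (+15) / 0.59405 = 5.960625 / 0.59405 ≈ 10.0.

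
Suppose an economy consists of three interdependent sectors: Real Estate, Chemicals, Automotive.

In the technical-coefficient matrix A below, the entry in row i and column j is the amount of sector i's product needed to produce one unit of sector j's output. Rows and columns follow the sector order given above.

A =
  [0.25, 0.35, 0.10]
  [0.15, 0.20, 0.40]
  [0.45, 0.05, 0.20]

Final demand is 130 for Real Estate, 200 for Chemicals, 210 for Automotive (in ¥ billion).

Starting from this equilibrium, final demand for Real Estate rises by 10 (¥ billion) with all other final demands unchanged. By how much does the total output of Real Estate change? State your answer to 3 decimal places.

Δx_1 = 19.180

I − A =
  [   0.75    -0.35    -0.10]
  [  -0.15     0.80    -0.40]
  [  -0.45    -0.05     0.80]
Cofactors of I−A, C_ij = (−1)^(i+j)·(minor ij) (rows/columns in the sector order above):
  C_11 = (0.80)(0.80) − (-0.40)(-0.05) = 0.6200
  C_12 = −[(-0.15)(0.80) − (-0.40)(-0.45)] = 0.3000
  C_13 = (-0.15)(-0.05) − (0.80)(-0.45) = 0.3675
  C_21 = −[(-0.35)(0.80) − (-0.10)(-0.05)] = 0.2850
  C_22 = (0.75)(0.80) − (-0.10)(-0.45) = 0.5550
  C_23 = −[(0.75)(-0.05) − (-0.35)(-0.45)] = 0.1950
  C_31 = (-0.35)(-0.40) − (-0.10)(0.80) = 0.2200
  C_32 = −[(0.75)(-0.40) − (-0.10)(-0.15)] = 0.3150
  C_33 = (0.75)(0.80) − (-0.35)(-0.15) = 0.5475
det(I−A) = Σ_j (I−A)_1j·C_1j = (0.75)(0.6200) + (-0.35)(0.3000) + (-0.10)(0.3675) = 0.32325
adj(I−A) = Cᵀ =
  [ 0.6200   0.2850   0.2200]
  [ 0.3000   0.5550   0.3150]
  [ 0.3675   0.1950   0.5475]
(I − A)⁻¹ = adj(I−A) / det(I−A) ≈
  [   1.9180     0.8817     0.6806]
  [   0.9281     1.7169     0.9745]
  [   1.1369     0.6032     1.6937]
Δx = (I − A)⁻¹ Δd with Δd having +10 in the Real Estate component and 0 elsewhere.
So Δx_1 = L_11 · (+10), where L_11 = adj(I−A)_11 / det(I−A) = 0.6200 / 0.32325.
Δx_1 = 0.6200 × (+10) / 0.32325 = 6.20 / 0.32325 ≈ 19.180.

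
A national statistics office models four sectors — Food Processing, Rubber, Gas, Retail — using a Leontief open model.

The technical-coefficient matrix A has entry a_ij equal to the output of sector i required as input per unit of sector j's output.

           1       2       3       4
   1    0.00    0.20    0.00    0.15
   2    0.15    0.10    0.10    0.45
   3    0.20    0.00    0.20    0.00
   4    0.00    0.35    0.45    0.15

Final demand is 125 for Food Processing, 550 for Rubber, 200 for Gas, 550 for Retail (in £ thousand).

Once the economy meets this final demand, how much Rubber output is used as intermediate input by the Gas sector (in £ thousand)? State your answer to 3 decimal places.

I − A =
  [   1.00    -0.20     0.00    -0.15]
  [  -0.15     0.90    -0.10    -0.45]
  [  -0.20     0.00     0.80     0.00]
  [   0.00    -0.35    -0.45     0.85]
Compute the cofactors C_ij = (−1)^(i+j)·(3×3 minor ij) of I−A; the adjugate is their transpose:
adj(I−A) = Cᵀ =
  [ 0.486000   0.178000   0.123500   0.180000]
  [ 0.159500   0.666500   0.297625   0.381000]
  [ 0.121500   0.044500   0.574125   0.045000]
  [ 0.130000   0.298000   0.426500   0.692000]
det(I−A) = Σ_j (I−A)_1j·C_1j = (1.00)(0.486000) + (-0.20)(0.159500) + (0.00)(0.121500) + (-0.15)(0.130000) = 0.4346
(I − A)⁻¹ = adj(I−A) / det(I−A) ≈
  [   1.1183     0.4096     0.2842     0.4142]
  [   0.3670     1.5336     0.6848     0.8767]
  [   0.2796     0.1024     1.3210     0.1035]
  [   0.2991     0.6857     0.9814     1.5923]
First solve x = (I − A)⁻¹ d = adj(I−A)·d / det(I−A); in particular x_3 = (0.121500·125 + 0.044500·550 + 0.574125·200 + 0.045000·550) / 0.4346 = 179.2375 / 0.4346 ≈ 412.41947.
Intermediate flow from 2 to 3: z_23 = a_23 · x_3 = 0.10 × 179.2375 / 0.4346 = 17.92375 / 0.4346 ≈ 41.242.

z_23 = 41.242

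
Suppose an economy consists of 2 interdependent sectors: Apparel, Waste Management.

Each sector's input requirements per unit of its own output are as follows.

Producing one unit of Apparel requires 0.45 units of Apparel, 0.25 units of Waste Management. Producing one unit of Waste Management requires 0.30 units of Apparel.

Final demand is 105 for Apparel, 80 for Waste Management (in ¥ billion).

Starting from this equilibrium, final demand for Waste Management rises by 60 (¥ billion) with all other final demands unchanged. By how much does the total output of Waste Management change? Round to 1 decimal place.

Δx_2 = 69.5

I − A =
  [   0.55    -0.30]
  [  -0.25     1.00]
det(I−A) = (0.55)(1.00) − (-0.30)(-0.25) = 0.4750
adj(I−A) = [[1.00, 0.30], [0.25, 0.55]]
(I − A)⁻¹ = adj(I−A) / det(I−A) ≈
  [   2.1053     0.6316]
  [   0.5263     1.1579]
Δx = (I − A)⁻¹ Δd with Δd having +60 in the Waste Management component and 0 elsewhere.
So Δx_2 = L_22 · (+60), where L_22 = adj(I−A)_22 / det(I−A) = 0.55 / 0.4750.
Δx_2 = 0.55 × (+60) / 0.4750 = 33.00 / 0.4750 ≈ 69.5.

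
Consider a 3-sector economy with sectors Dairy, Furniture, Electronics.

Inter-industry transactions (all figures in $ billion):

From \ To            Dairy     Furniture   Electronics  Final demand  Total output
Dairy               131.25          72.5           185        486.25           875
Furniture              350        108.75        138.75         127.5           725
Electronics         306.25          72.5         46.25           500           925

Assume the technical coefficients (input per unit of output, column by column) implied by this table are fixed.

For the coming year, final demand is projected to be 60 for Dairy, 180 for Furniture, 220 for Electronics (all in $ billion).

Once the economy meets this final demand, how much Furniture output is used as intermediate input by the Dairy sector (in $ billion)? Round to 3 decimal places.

z_FD = 77.424

Technical coefficients a_ij = z_ij / X_j:
  a_DD = 131.25/875 = 0.15, a_FD = 350/875 = 0.40, a_ED = 306.25/875 = 0.35
  a_DF = 72.5/725 = 0.10, a_FF = 108.75/725 = 0.15, a_EF = 72.5/725 = 0.10
  a_DE = 185/925 = 0.20, a_FE = 138.75/925 = 0.15, a_EE = 46.25/925 = 0.05
I − A =
  [   0.85    -0.10    -0.20]
  [  -0.40     0.85    -0.15]
  [  -0.35    -0.10     0.95]
Cofactors of I−A, C_ij = (−1)^(i+j)·(minor ij) (rows/columns in the sector order above):
  C_11 = (0.85)(0.95) − (-0.15)(-0.10) = 0.7925
  C_12 = −[(-0.40)(0.95) − (-0.15)(-0.35)] = 0.4325
  C_13 = (-0.40)(-0.10) − (0.85)(-0.35) = 0.3375
  C_21 = −[(-0.10)(0.95) − (-0.20)(-0.10)] = 0.1150
  C_22 = (0.85)(0.95) − (-0.20)(-0.35) = 0.7375
  C_23 = −[(0.85)(-0.10) − (-0.10)(-0.35)] = 0.1200
  C_31 = (-0.10)(-0.15) − (-0.20)(0.85) = 0.1850
  C_32 = −[(0.85)(-0.15) − (-0.20)(-0.40)] = 0.2075
  C_33 = (0.85)(0.85) − (-0.10)(-0.40) = 0.6825
det(I−A) = Σ_j (I−A)_1j·C_1j = (0.85)(0.7925) + (-0.10)(0.4325) + (-0.20)(0.3375) = 0.562875
adj(I−A) = Cᵀ =
  [ 0.7925   0.1150   0.1850]
  [ 0.4325   0.7375   0.2075]
  [ 0.3375   0.1200   0.6825]
(I − A)⁻¹ = adj(I−A) / det(I−A) ≈
  [   1.4080     0.2043     0.3287]
  [   0.7684     1.3102     0.3686]
  [   0.5996     0.2132     1.2125]
First solve x = (I − A)⁻¹ d = adj(I−A)·d / det(I−A); in particular x_D = (0.7925·60 + 0.1150·180 + 0.1850·220) / 0.562875 = 108.95 / 0.562875 ≈ 193.55985.
Intermediate flow from F to D: z_FD = a_FD · x_D = 0.40 × 108.95 / 0.562875 = 43.58 / 0.562875 ≈ 77.424.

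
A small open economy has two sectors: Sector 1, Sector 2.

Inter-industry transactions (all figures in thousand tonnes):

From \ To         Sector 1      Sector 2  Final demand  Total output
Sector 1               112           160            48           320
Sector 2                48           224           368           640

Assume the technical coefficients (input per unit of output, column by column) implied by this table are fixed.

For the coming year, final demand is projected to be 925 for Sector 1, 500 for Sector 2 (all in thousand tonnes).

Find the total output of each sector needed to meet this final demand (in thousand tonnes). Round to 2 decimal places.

Technical coefficients a_ij = z_ij / X_j:
  a_11 = 112/320 = 0.35, a_21 = 48/320 = 0.15
  a_12 = 160/640 = 0.25, a_22 = 224/640 = 0.35
I − A =
  [   0.65    -0.25]
  [  -0.15     0.65]
det(I−A) = (0.65)(0.65) − (-0.25)(-0.15) = 0.3850
adj(I−A) = [[0.65, 0.25], [0.15, 0.65]]
(I − A)⁻¹ = adj(I−A) / det(I−A) ≈
  [   1.6883     0.6494]
  [   0.3896     1.6883]
x = (I − A)⁻¹ d = adj(I−A)·d / det(I−A), with det(I−A) = 0.3850:
  x_1 = (0.65·925 + 0.25·500) / 0.3850 = 726.25 / 0.3850 ≈ 1886.36
  x_2 = (0.15·925 + 0.65·500) / 0.3850 = 463.75 / 0.3850 ≈ 1204.55

x_1 = 1886.36, x_2 = 1204.55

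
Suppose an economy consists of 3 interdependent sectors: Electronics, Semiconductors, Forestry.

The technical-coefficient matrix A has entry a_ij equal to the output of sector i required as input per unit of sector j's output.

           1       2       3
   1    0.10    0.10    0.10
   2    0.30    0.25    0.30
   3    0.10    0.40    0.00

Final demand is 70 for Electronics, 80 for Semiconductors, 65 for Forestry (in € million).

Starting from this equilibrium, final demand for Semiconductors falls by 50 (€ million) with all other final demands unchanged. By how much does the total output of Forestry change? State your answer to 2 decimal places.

I − A =
  [   0.90    -0.10    -0.10]
  [  -0.30     0.75    -0.30]
  [  -0.10    -0.40     1.00]
Cofactors of I−A, C_ij = (−1)^(i+j)·(minor ij) (rows/columns in the sector order above):
  C_11 = (0.75)(1.00) − (-0.30)(-0.40) = 0.6300
  C_12 = −[(-0.30)(1.00) − (-0.30)(-0.10)] = 0.3300
  C_13 = (-0.30)(-0.40) − (0.75)(-0.10) = 0.1950
  C_21 = −[(-0.10)(1.00) − (-0.10)(-0.40)] = 0.1400
  C_22 = (0.90)(1.00) − (-0.10)(-0.10) = 0.8900
  C_23 = −[(0.90)(-0.40) − (-0.10)(-0.10)] = 0.3700
  C_31 = (-0.10)(-0.30) − (-0.10)(0.75) = 0.1050
  C_32 = −[(0.90)(-0.30) − (-0.10)(-0.30)] = 0.3000
  C_33 = (0.90)(0.75) − (-0.10)(-0.30) = 0.6450
det(I−A) = Σ_j (I−A)_1j·C_1j = (0.90)(0.6300) + (-0.10)(0.3300) + (-0.10)(0.1950) = 0.5145
adj(I−A) = Cᵀ =
  [ 0.6300   0.1400   0.1050]
  [ 0.3300   0.8900   0.3000]
  [ 0.1950   0.3700   0.6450]
(I − A)⁻¹ = adj(I−A) / det(I−A) ≈
  [   1.2245     0.2721     0.2041]
  [   0.6414     1.7298     0.5831]
  [   0.3790     0.7191     1.2536]
Δx = (I − A)⁻¹ Δd with Δd having -50 in the Semiconductors component and 0 elsewhere.
So Δx_3 = L_32 · (-50), where L_32 = adj(I−A)_32 / det(I−A) = 0.3700 / 0.5145.
Δx_3 = 0.3700 × (-50) / 0.5145 = -18.50 / 0.5145 ≈ -35.96.

Δx_3 = -35.96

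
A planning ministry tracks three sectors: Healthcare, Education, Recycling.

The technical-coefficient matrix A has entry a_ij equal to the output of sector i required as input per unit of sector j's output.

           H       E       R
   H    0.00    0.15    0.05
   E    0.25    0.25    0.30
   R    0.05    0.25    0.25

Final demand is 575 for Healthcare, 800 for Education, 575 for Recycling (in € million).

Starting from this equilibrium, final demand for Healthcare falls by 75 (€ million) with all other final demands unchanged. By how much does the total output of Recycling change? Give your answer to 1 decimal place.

I − A =
  [   1.00    -0.15    -0.05]
  [  -0.25     0.75    -0.30]
  [  -0.05    -0.25     0.75]
Cofactors of I−A, C_ij = (−1)^(i+j)·(minor ij) (rows/columns in the sector order above):
  C_11 = (0.75)(0.75) − (-0.30)(-0.25) = 0.4875
  C_12 = −[(-0.25)(0.75) − (-0.30)(-0.05)] = 0.2025
  C_13 = (-0.25)(-0.25) − (0.75)(-0.05) = 0.1000
  C_21 = −[(-0.15)(0.75) − (-0.05)(-0.25)] = 0.1250
  C_22 = (1.00)(0.75) − (-0.05)(-0.05) = 0.7475
  C_23 = −[(1.00)(-0.25) − (-0.15)(-0.05)] = 0.2575
  C_31 = (-0.15)(-0.30) − (-0.05)(0.75) = 0.0825
  C_32 = −[(1.00)(-0.30) − (-0.05)(-0.25)] = 0.3125
  C_33 = (1.00)(0.75) − (-0.15)(-0.25) = 0.7125
det(I−A) = Σ_j (I−A)_1j·C_1j = (1.00)(0.4875) + (-0.15)(0.2025) + (-0.05)(0.1000) = 0.452125
adj(I−A) = Cᵀ =
  [ 0.4875   0.1250   0.0825]
  [ 0.2025   0.7475   0.3125]
  [ 0.1000   0.2575   0.7125]
(I − A)⁻¹ = adj(I−A) / det(I−A) ≈
  [   1.0782     0.2765     0.1825]
  [   0.4479     1.6533     0.6912]
  [   0.2212     0.5695     1.5759]
Δx = (I − A)⁻¹ Δd with Δd having -75 in the Healthcare component and 0 elsewhere.
So Δx_R = L_RH · (-75), where L_RH = adj(I−A)_RH / det(I−A) = 0.1000 / 0.452125.
Δx_R = 0.1000 × (-75) / 0.452125 = -7.50 / 0.452125 ≈ -16.6.

Δx_R = -16.6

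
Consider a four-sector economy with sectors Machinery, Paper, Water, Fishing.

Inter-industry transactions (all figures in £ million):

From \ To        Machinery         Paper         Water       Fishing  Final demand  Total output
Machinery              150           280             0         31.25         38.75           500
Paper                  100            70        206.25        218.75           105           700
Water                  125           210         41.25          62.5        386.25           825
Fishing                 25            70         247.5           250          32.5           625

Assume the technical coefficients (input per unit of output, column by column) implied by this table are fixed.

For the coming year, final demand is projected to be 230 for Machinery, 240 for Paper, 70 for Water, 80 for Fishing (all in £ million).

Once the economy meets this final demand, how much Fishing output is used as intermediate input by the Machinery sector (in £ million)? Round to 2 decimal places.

Technical coefficients a_ij = z_ij / X_j:
  a_MM = 150/500 = 0.30, a_PM = 100/500 = 0.20, a_WM = 125/500 = 0.25, a_FM = 25/500 = 0.05
  a_MP = 280/700 = 0.40, a_PP = 70/700 = 0.10, a_WP = 210/700 = 0.30, a_FP = 70/700 = 0.10
  a_MW = 0/825 = 0.00, a_PW = 206.25/825 = 0.25, a_WW = 41.25/825 = 0.05, a_FW = 247.5/825 = 0.30
  a_MF = 31.25/625 = 0.05, a_PF = 218.75/625 = 0.35, a_WF = 62.5/625 = 0.10, a_FF = 250/625 = 0.40
I − A =
  [   0.70    -0.40     0.00    -0.05]
  [  -0.20     0.90    -0.25    -0.35]
  [  -0.25    -0.30     0.95    -0.10]
  [  -0.05    -0.10    -0.30     0.60]
Compute the cofactors C_ij = (−1)^(i+j)·(3×3 minor ij) of I−A; the adjugate is their transpose:
adj(I−A) = Cᵀ =
  [ 0.373750   0.225250   0.116750   0.182000]
  [ 0.189625   0.371875   0.180875   0.262875]
  [ 0.174000   0.195500   0.295250   0.177750]
  [ 0.149750   0.178500   0.187500   0.445000]
det(I−A) = Σ_j (I−A)_1j·C_1j = (0.70)(0.373750) + (-0.40)(0.189625) + (0.00)(0.174000) + (-0.05)(0.149750) = 0.1782875
(I − A)⁻¹ = adj(I−A) / det(I−A) ≈
  [   2.0963     1.2634     0.6548     1.0208]
  [   1.0636     2.0858     1.0145     1.4744]
  [   0.9760     1.0965     1.6560     0.9970]
  [   0.8399     1.0012     1.0517     2.4960]
First solve x = (I − A)⁻¹ d = adj(I−A)·d / det(I−A); in particular x_M = (0.373750·230 + 0.225250·240 + 0.116750·70 + 0.182000·80) / 0.1782875 = 162.755 / 0.1782875 ≈ 912.8795.
Intermediate flow from F to M: z_FM = a_FM · x_M = 0.05 × 162.755 / 0.1782875 = 8.13775 / 0.1782875 ≈ 45.64.

z_FM = 45.64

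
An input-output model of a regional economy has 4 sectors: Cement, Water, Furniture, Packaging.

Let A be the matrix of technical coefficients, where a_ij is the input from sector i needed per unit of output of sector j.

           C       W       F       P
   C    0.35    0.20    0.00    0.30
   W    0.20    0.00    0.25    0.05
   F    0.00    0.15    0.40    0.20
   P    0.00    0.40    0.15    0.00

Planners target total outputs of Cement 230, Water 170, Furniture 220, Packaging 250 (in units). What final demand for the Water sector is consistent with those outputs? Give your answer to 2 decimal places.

d_W = 56.50

I − A =
  [   0.65    -0.20     0.00    -0.30]
  [  -0.20     1.00    -0.25    -0.05]
  [   0.00    -0.15     0.60    -0.20]
  [   0.00    -0.40    -0.15     1.00]
d = (I − A) x:
  d_C = (+0.65)·230 + (-0.20)·170 + (+0.00)·220 + (-0.30)·250 = 40.50
  d_W = (-0.20)·230 + (+1.00)·170 + (-0.25)·220 + (-0.05)·250 = 56.50
  d_F = (+0.00)·230 + (-0.15)·170 + (+0.60)·220 + (-0.20)·250 = 56.50
  d_P = (+0.00)·230 + (-0.40)·170 + (-0.15)·220 + (+1.00)·250 = 149.00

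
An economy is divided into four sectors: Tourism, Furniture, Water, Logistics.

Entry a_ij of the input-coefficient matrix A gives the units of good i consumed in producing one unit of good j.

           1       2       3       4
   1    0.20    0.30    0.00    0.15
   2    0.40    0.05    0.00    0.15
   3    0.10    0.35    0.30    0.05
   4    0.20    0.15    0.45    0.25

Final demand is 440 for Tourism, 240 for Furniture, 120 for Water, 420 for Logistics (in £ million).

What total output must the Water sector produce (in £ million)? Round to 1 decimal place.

x_3 = 1002.6

I − A =
  [   0.80    -0.30     0.00    -0.15]
  [  -0.40     0.95     0.00    -0.15]
  [  -0.10    -0.35     0.70    -0.05]
  [  -0.20    -0.15    -0.45     0.75]
Compute the cofactors C_ij = (−1)^(i+j)·(3×3 minor ij) of I−A; the adjugate is their transpose:
adj(I−A) = Cᵀ =
  [ 0.438000   0.190125   0.084375   0.131250]
  [ 0.228750   0.374250   0.081000   0.126000]
  [ 0.197000   0.233250   0.415500   0.113750]
  [ 0.280750   0.265500   0.288000   0.448000]
det(I−A) = Σ_j (I−A)_1j·C_1j = (0.80)(0.438000) + (-0.30)(0.228750) + (0.00)(0.197000) + (-0.15)(0.280750) = 0.2396625
(I − A)⁻¹ = adj(I−A) / det(I−A) ≈
  [   1.8276     0.7933     0.3521     0.5476]
  [   0.9545     1.5616     0.3380     0.5257]
  [   0.8220     0.9732     1.7337     0.4746]
  [   1.1714     1.1078     1.2017     1.8693]
x = (I − A)⁻¹ d = adj(I−A)·d / det(I−A), with det(I−A) = 0.2396625:
  x_1 = (0.438000·440 + 0.190125·240 + 0.084375·120 + 0.131250·420) / 0.2396625 = 303.60 / 0.2396625 ≈ 1266.8
  x_2 = (0.228750·440 + 0.374250·240 + 0.081000·120 + 0.126000·420) / 0.2396625 = 253.11 / 0.2396625 ≈ 1056.1
  x_3 = (0.197000·440 + 0.233250·240 + 0.415500·120 + 0.113750·420) / 0.2396625 = 240.295 / 0.2396625 ≈ 1002.6
  x_4 = (0.280750·440 + 0.265500·240 + 0.288000·120 + 0.448000·420) / 0.2396625 = 409.97 / 0.2396625 ≈ 1710.6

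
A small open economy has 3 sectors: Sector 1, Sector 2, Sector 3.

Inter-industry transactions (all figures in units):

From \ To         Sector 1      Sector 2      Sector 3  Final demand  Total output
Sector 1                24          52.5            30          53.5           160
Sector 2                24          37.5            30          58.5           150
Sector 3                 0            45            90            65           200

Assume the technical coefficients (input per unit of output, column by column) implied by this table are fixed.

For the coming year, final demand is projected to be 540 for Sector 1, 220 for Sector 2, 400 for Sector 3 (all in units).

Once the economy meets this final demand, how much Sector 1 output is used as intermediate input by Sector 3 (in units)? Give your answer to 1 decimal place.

z_13 = 170.4

Technical coefficients a_ij = z_ij / X_j:
  a_11 = 24/160 = 0.15, a_21 = 24/160 = 0.15, a_31 = 0/160 = 0.00
  a_12 = 52.5/150 = 0.35, a_22 = 37.5/150 = 0.25, a_32 = 45/150 = 0.30
  a_13 = 30/200 = 0.15, a_23 = 30/200 = 0.15, a_33 = 90/200 = 0.45
I − A =
  [   0.85    -0.35    -0.15]
  [  -0.15     0.75    -0.15]
  [   0.00    -0.30     0.55]
Cofactors of I−A, C_ij = (−1)^(i+j)·(minor ij) (rows/columns in the sector order above):
  C_11 = (0.75)(0.55) − (-0.15)(-0.30) = 0.3675
  C_12 = −[(-0.15)(0.55) − (-0.15)(0.00)] = 0.0825
  C_13 = (-0.15)(-0.30) − (0.75)(0.00) = 0.0450
  C_21 = −[(-0.35)(0.55) − (-0.15)(-0.30)] = 0.2375
  C_22 = (0.85)(0.55) − (-0.15)(0.00) = 0.4675
  C_23 = −[(0.85)(-0.30) − (-0.35)(0.00)] = 0.2550
  C_31 = (-0.35)(-0.15) − (-0.15)(0.75) = 0.1650
  C_32 = −[(0.85)(-0.15) − (-0.15)(-0.15)] = 0.1500
  C_33 = (0.85)(0.75) − (-0.35)(-0.15) = 0.5850
det(I−A) = Σ_j (I−A)_1j·C_1j = (0.85)(0.3675) + (-0.35)(0.0825) + (-0.15)(0.0450) = 0.27675
adj(I−A) = Cᵀ =
  [ 0.3675   0.2375   0.1650]
  [ 0.0825   0.4675   0.1500]
  [ 0.0450   0.2550   0.5850]
(I − A)⁻¹ = adj(I−A) / det(I−A) ≈
  [   1.3279     0.8582     0.5962]
  [   0.2981     1.6893     0.5420]
  [   0.1626     0.9214     2.1138]
First solve x = (I − A)⁻¹ d = adj(I−A)·d / det(I−A); in particular x_3 = (0.0450·540 + 0.2550·220 + 0.5850·400) / 0.27675 = 314.40 / 0.27675 ≈ 1136.043.
Intermediate flow from 1 to 3: z_13 = a_13 · x_3 = 0.15 × 314.40 / 0.27675 = 47.16 / 0.27675 ≈ 170.4.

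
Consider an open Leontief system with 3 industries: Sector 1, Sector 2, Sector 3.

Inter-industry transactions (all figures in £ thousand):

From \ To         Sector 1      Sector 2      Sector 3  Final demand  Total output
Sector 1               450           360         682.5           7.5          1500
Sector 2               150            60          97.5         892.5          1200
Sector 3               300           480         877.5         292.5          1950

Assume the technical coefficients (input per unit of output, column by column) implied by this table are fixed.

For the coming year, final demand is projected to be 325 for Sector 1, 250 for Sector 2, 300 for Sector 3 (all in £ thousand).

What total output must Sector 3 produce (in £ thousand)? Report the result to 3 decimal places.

x_3 = 1391.261

Technical coefficients a_ij = z_ij / X_j:
  a_11 = 450/1500 = 0.30, a_21 = 150/1500 = 0.10, a_31 = 300/1500 = 0.20
  a_12 = 360/1200 = 0.30, a_22 = 60/1200 = 0.05, a_32 = 480/1200 = 0.40
  a_13 = 682.5/1950 = 0.35, a_23 = 97.5/1950 = 0.05, a_33 = 877.5/1950 = 0.45
I − A =
  [   0.70    -0.30    -0.35]
  [  -0.10     0.95    -0.05]
  [  -0.20    -0.40     0.55]
Cofactors of I−A, C_ij = (−1)^(i+j)·(minor ij) (rows/columns in the sector order above):
  C_11 = (0.95)(0.55) − (-0.05)(-0.40) = 0.5025
  C_12 = −[(-0.10)(0.55) − (-0.05)(-0.20)] = 0.0650
  C_13 = (-0.10)(-0.40) − (0.95)(-0.20) = 0.2300
  C_21 = −[(-0.30)(0.55) − (-0.35)(-0.40)] = 0.3050
  C_22 = (0.70)(0.55) − (-0.35)(-0.20) = 0.3150
  C_23 = −[(0.70)(-0.40) − (-0.30)(-0.20)] = 0.3400
  C_31 = (-0.30)(-0.05) − (-0.35)(0.95) = 0.3475
  C_32 = −[(0.70)(-0.05) − (-0.35)(-0.10)] = 0.0700
  C_33 = (0.70)(0.95) − (-0.30)(-0.10) = 0.6350
det(I−A) = Σ_j (I−A)_1j·C_1j = (0.70)(0.5025) + (-0.30)(0.0650) + (-0.35)(0.2300) = 0.25175
adj(I−A) = Cᵀ =
  [ 0.5025   0.3050   0.3475]
  [ 0.0650   0.3150   0.0700]
  [ 0.2300   0.3400   0.6350]
(I − A)⁻¹ = adj(I−A) / det(I−A) ≈
  [   1.9960     1.2115     1.3803]
  [   0.2582     1.2512     0.2781]
  [   0.9136     1.3505     2.5223]
x = (I − A)⁻¹ d = adj(I−A)·d / det(I−A), with det(I−A) = 0.25175:
  x_1 = (0.5025·325 + 0.3050·250 + 0.3475·300) / 0.25175 = 343.8125 / 0.25175 ≈ 1365.690
  x_2 = (0.0650·325 + 0.3150·250 + 0.0700·300) / 0.25175 = 120.875 / 0.25175 ≈ 480.139
  x_3 = (0.2300·325 + 0.3400·250 + 0.6350·300) / 0.25175 = 350.25 / 0.25175 ≈ 1391.261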